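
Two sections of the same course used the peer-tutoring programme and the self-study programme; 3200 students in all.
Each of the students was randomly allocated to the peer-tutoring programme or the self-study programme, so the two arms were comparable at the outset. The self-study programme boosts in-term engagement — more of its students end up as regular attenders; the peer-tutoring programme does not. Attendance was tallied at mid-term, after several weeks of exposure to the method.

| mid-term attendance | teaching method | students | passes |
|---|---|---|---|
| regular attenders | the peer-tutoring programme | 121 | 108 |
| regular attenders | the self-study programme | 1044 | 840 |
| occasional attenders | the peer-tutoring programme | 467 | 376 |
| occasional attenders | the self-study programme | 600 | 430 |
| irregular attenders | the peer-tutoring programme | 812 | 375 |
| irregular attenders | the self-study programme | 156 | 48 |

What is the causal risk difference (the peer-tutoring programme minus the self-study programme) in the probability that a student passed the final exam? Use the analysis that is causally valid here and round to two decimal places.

Stratifying would compare teaching methods among students the teaching methods themselves sorted into mid-term attendance groups — a form of selection on an intermediate. The unconditioned pooled rates give the total causal effect.
The causal difference is the pooled difference: 0.614 − 0.732 = -0.119.

-0.12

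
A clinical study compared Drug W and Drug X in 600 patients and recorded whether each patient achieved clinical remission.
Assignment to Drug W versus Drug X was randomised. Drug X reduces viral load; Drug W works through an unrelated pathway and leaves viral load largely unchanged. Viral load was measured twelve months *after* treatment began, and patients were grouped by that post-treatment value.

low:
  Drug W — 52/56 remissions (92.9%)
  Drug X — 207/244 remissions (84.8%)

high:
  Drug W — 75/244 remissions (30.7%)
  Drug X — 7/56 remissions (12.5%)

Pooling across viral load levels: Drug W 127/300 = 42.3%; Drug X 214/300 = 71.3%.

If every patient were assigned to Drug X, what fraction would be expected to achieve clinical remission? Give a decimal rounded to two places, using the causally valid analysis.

0.71

Viral load is downstream of the drug. One should not condition on a consequence of treatment, so the overall rates are the right comparison.
So P(outcome | do(Drug X)) is just the pooled rate for Drug X: 214/300 = 0.713.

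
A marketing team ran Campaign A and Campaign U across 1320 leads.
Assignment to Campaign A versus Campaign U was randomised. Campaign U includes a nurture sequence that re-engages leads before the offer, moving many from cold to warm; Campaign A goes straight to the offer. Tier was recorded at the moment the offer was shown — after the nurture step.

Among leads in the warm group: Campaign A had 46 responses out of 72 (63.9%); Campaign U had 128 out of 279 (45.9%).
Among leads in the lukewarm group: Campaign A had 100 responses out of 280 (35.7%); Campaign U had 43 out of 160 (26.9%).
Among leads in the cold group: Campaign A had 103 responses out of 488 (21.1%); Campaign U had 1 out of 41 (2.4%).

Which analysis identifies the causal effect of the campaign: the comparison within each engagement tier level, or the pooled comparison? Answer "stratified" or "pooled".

pooled

Stratifying would compare campaigns among leads the campaigns themselves sorted into engagement tier groups — a form of selection on an intermediate. The unconditioned pooled rates give the total causal effect.
Pooled: Campaign A 29.6% vs Campaign U 35.8%; Campaign U is higher overall.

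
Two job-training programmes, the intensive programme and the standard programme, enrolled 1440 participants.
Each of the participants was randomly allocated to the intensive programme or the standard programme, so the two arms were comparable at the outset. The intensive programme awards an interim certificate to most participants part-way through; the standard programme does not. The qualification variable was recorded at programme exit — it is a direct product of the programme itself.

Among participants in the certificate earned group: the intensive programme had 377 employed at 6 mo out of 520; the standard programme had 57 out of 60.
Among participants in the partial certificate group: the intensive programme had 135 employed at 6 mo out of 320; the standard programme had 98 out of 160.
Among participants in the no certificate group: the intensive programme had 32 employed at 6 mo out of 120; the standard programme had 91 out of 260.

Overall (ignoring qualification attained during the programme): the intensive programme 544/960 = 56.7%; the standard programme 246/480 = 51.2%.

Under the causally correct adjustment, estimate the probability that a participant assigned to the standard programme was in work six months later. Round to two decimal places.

0.51

Within every qualification attained during the programme level the standard programme has the higher rate, yet pooled the intensive programme does — Simpson's reversal.
Qualification attained during the programme is downstream of the programme. One should not condition on a consequence of treatment, so the overall rates are the right comparison.
So P(outcome | do(the standard programme)) is just the pooled rate for the standard programme: 246/480 = 0.512.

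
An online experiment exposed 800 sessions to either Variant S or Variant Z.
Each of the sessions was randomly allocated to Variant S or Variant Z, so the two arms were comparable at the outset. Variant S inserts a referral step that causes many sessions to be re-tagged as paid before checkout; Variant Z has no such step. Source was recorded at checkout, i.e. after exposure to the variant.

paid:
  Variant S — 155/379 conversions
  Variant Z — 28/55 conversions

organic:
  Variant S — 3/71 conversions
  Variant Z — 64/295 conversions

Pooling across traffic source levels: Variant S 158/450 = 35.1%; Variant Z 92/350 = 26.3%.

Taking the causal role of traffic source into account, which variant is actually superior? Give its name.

Variant S

Variant Z is higher inside every traffic source stratum but Variant S is higher in aggregate. Whether to stratify depends on how traffic source relates to the variant.
Traffic source here is a post-treatment variable shaped by the variant; conditioning on it would introduce bias rather than remove it. The overall comparison is the causal one.
Pooled: Variant S 35.1% vs Variant Z 26.3%; Variant S is higher overall.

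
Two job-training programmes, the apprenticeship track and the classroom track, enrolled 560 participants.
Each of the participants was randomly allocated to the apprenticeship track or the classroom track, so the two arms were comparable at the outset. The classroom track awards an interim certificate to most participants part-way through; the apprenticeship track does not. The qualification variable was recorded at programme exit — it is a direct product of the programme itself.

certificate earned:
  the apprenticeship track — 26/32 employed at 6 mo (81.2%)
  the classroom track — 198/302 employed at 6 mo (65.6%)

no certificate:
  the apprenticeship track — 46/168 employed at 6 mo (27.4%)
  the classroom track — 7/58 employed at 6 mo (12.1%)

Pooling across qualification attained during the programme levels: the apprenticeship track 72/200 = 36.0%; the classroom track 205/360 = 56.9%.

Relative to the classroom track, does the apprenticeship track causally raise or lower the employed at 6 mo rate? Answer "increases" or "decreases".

decreases

The distribution of qualification attained during the programme is itself part of what the programme does — it is an intermediate outcome. Holding it fixed would remove that part of the effect; the total effect is the pooled difference.
Pooled: the apprenticeship track 36.0% vs the classroom track 56.9%; the classroom track is higher overall.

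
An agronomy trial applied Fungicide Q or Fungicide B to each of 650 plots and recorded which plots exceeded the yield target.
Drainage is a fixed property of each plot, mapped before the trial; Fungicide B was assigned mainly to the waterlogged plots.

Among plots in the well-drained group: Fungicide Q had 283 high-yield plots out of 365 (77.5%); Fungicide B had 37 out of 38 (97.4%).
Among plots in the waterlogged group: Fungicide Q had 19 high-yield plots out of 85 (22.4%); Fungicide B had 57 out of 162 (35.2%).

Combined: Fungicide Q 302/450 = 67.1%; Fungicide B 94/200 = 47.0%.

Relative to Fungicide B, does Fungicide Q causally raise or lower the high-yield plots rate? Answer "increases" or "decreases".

decreases

Here field drainage is a common cause — it drives both which fungicide a case falls under and the outcome. The crude comparison mixes populations; the stratum-specific rates are the causally relevant ones.
Within each level — well-drained: 77.5% vs 97.4%; waterlogged: 22.4% vs 35.2% — Fungicide B is higher every time.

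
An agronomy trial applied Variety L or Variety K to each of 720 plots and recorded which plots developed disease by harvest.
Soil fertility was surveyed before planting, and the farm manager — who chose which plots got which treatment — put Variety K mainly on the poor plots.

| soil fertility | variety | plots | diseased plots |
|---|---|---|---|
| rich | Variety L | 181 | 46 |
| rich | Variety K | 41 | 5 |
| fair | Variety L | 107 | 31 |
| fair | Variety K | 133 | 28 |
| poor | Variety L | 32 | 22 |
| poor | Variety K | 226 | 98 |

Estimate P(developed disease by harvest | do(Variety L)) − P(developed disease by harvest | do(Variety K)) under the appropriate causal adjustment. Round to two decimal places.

Variety K is lower inside every soil fertility stratum but Variety L is lower in aggregate. Whether to stratify depends on how soil fertility relates to the variety.
Here soil fertility is a common cause — it drives both which variety a case falls under and the outcome. The crude comparison mixes populations; the stratum-specific rates are the causally relevant ones.
Adjusting over the population distribution of soil fertility: 0.308·(0.254−0.122) + 0.333·(0.290−0.211) + 0.358·(0.688−0.434) = +0.158.

+0.16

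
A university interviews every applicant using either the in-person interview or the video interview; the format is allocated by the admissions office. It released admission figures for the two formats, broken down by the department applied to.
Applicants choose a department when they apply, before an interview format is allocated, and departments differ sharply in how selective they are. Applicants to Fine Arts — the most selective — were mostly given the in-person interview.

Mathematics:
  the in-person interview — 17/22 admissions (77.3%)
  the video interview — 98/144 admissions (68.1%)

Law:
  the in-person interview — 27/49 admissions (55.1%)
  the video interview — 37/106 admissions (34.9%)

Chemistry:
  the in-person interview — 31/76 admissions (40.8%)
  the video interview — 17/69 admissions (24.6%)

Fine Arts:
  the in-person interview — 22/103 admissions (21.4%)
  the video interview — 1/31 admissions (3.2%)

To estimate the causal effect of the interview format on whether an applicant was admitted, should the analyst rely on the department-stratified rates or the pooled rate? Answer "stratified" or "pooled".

stratified

The stratified and pooled comparisons disagree (the in-person interview wins within each department; the video interview wins overall), so the answer turns on the causal role of department.
The imbalance in department arose from how applicants were allocated, not from anything the interview format did; and department independently affects the outcome. The pooled gap is confounded — condition on department.
Within each level — Mathematics: 77.3% vs 68.1%; Law: 55.1% vs 34.9%; Chemistry: 40.8% vs 24.6%; Fine Arts: 21.4% vs 3.2% — the in-person interview is higher every time.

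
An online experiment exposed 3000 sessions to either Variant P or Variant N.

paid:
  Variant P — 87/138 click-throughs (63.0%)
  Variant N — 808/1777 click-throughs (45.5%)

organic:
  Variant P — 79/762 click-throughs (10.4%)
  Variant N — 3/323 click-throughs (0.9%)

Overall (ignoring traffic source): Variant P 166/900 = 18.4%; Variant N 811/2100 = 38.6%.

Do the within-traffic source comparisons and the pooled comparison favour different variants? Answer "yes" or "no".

Within each traffic source level (paid 63.0% vs 45.5%; organic 10.4% vs 0.9%), Variant P has the higher rate every time. Pooled: 18.4% vs 38.6% — Variant N has the higher rate overall. The two comparisons disagree.

yes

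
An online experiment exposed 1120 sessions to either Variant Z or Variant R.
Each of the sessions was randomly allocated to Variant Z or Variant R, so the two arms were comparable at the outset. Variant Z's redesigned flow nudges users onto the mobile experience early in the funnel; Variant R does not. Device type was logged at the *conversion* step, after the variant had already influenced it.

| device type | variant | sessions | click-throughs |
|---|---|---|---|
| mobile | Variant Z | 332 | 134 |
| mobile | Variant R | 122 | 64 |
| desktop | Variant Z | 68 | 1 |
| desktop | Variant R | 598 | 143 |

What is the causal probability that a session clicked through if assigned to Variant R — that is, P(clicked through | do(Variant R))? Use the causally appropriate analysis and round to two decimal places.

0.29

The device type-specific comparison favours Variant R throughout, but the pooled figures favour Variant Z. The question is whether to condition on device type.
Because the variant influences device type, device type is a post-treatment mediator, not a confounder. Stratifying on it would bias the estimate; the causal effect is the crude pooled difference.
So P(outcome | do(Variant R)) is just the pooled rate for Variant R: 207/720 = 0.287.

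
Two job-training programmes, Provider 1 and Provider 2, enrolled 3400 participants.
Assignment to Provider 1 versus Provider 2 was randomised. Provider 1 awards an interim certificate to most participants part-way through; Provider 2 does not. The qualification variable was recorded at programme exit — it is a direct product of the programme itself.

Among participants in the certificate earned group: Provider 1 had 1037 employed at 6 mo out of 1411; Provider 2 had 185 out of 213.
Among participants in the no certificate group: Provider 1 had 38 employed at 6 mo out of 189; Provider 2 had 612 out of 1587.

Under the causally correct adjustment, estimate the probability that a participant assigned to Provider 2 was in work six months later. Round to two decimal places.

0.44

Because the programme influences qualification attained during the programme, qualification attained during the programme is a post-treatment mediator, not a confounder. Stratifying on it would bias the estimate; the causal effect is the crude pooled difference.
So P(outcome | do(Provider 2)) is just the pooled rate for Provider 2: 797/1800 = 0.443.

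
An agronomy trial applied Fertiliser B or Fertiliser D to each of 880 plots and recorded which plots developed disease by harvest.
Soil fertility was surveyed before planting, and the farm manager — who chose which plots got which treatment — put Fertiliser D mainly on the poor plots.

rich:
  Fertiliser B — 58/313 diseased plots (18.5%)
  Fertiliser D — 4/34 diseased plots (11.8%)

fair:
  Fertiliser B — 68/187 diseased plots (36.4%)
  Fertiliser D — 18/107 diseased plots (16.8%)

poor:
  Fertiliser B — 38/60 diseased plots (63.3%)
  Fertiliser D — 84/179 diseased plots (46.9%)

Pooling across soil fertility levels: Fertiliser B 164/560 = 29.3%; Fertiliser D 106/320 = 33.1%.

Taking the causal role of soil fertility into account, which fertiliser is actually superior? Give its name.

Fertiliser D

Fertiliser D is lower inside every soil fertility stratum but Fertiliser B is lower in aggregate. Whether to stratify depends on how soil fertility relates to the fertiliser.
Soil fertility differs across fertilisers for reasons unrelated to any effect of the fertiliser itself, and it separately predicts the outcome — a classic confounder. We must compare within soil fertility levels.
Within each level — rich: 18.5% vs 11.8%; fair: 36.4% vs 16.8%; poor: 63.3% vs 46.9% — Fertiliser D is lower every time.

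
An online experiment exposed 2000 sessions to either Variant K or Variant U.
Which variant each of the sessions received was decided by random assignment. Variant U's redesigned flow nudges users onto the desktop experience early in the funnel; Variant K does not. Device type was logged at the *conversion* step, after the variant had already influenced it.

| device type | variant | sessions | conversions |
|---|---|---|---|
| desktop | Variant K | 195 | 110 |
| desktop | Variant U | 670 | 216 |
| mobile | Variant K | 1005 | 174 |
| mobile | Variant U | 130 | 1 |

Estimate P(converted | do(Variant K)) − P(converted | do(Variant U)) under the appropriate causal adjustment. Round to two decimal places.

The distribution of device type is itself part of what the variant does — it is an intermediate outcome. Holding it fixed would remove that part of the effect; the total effect is the pooled difference.
The causal difference is the pooled difference: 0.237 − 0.271 = -0.035.

-0.03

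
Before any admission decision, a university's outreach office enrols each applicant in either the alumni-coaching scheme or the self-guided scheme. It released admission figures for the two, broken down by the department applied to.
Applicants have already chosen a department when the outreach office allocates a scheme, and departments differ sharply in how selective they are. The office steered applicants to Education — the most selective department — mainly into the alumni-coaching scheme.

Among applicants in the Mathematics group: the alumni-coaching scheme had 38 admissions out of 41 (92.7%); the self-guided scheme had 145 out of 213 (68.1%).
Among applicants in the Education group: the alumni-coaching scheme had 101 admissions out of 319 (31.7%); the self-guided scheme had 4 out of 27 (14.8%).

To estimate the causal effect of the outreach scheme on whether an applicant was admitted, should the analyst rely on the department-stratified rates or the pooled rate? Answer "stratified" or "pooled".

Since department is a pre-existing factor (not a product of the outreach scheme) and it affects the outcome on its own, it is a confounder. The stratified rates, not the pooled rate, identify the causal effect.
Within each level — Mathematics: 92.7% vs 68.1%; Education: 31.7% vs 14.8% — the alumni-coaching scheme is higher every time.

stratified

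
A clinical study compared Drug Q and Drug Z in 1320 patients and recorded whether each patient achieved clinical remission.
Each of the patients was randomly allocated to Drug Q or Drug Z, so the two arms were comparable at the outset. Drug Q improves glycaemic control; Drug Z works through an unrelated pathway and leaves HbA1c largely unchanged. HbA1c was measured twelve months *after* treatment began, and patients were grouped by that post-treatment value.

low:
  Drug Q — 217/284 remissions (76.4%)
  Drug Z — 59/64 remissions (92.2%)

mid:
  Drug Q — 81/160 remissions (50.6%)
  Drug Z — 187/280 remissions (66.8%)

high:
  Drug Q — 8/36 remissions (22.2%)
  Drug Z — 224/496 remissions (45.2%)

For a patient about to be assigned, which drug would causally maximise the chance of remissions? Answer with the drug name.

HbA1c is downstream of the drug. One should not condition on a consequence of treatment, so the overall rates are the right comparison.
Pooled: Drug Q 63.7% vs Drug Z 56.0%; Drug Q is higher overall.

Drug Q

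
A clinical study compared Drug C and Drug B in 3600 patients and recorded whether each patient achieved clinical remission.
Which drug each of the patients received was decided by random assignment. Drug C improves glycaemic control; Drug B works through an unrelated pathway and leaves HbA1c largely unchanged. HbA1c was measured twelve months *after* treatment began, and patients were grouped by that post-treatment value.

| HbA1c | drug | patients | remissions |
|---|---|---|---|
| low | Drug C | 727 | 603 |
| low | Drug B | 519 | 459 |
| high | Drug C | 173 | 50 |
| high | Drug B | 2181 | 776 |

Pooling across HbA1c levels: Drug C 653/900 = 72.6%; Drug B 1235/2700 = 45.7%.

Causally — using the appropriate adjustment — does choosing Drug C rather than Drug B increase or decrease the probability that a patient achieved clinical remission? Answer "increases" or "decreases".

increases

The stratified and pooled comparisons disagree (Drug B wins within each HbA1c; Drug C wins overall), so the answer turns on the causal role of HbA1c.
The distribution of HbA1c is itself part of what the drug does — it is an intermediate outcome. Holding it fixed would remove that part of the effect; the total effect is the pooled difference.
Pooled: Drug C 72.6% vs Drug B 45.7%; Drug C is higher overall.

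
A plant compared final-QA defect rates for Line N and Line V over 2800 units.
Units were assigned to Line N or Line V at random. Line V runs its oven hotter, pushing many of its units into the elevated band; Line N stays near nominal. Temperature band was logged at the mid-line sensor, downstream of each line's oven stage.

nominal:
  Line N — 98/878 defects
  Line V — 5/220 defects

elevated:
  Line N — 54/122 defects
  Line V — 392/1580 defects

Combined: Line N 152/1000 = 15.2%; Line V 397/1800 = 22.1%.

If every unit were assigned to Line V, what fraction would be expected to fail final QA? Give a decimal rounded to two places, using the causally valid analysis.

0.22

Within every in-process temperature band level Line V has the lower rate, yet pooled Line N does — Simpson's reversal.
In-process temperature band is recorded after the line and is itself shifted by it — it sits on the causal path from line to outcome. Conditioning on a mediator would strip out part of the effect we want; the pooled comparison gives the total causal effect.
So P(outcome | do(Line V)) is just the pooled rate for Line V: 397/1800 = 0.221.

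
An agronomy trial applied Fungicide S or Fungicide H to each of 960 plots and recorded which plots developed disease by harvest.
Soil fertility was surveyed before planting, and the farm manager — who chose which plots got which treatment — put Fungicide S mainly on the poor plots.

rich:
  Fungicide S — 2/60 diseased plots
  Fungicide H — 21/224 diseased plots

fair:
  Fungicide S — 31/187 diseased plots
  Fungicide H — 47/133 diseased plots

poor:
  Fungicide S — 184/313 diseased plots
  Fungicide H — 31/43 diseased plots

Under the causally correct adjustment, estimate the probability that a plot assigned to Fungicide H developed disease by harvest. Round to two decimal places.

0.41

Within every soil fertility level Fungicide S has the lower rate, yet pooled Fungicide H does — Simpson's reversal.
Soil fertility differs across fungicides for reasons unrelated to any effect of the fungicide itself, and it separately predicts the outcome — a classic confounder. We must compare within soil fertility levels.
Standardising Fungicide H to the population soil fertility mix: 0.296·21/224 + 0.333·47/133 + 0.371·31/43 = 0.413.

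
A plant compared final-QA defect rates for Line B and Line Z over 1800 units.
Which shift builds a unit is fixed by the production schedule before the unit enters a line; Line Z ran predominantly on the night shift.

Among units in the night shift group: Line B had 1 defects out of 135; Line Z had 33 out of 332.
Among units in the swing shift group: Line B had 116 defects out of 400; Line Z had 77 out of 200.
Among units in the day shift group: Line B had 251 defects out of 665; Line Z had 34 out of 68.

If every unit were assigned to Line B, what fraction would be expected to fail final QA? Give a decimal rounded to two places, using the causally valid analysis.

0.25

Shift is set before the line has any effect — it is not caused by the line — and it independently drives the outcome. That makes it a confounder, so the causal comparison is within shift levels.
Standardising Line B to the population shift mix: 0.259·1/135 + 0.333·116/400 + 0.407·251/665 = 0.252.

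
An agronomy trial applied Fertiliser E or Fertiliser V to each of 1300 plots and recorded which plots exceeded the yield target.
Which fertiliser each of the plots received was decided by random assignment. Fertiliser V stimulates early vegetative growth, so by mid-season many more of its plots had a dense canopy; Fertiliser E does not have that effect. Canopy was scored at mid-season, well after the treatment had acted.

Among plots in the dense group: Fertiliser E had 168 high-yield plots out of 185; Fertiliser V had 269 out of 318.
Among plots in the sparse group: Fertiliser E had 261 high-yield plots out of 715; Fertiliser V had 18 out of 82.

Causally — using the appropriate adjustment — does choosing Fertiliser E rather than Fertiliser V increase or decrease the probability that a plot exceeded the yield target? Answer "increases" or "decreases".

The mid-season canopy-specific comparison favours Fertiliser E throughout, but the pooled figures favour Fertiliser V. The question is whether to condition on mid-season canopy.
Mid-season canopy lies on the pathway fertiliser → mid-season canopy → outcome, so adjusting for it blocks the indirect effect. For the total causal effect of fertiliser, use the unadjusted pooled rates.
Pooled: Fertiliser E 47.7% vs Fertiliser V 71.8%; Fertiliser V is higher overall.

decreases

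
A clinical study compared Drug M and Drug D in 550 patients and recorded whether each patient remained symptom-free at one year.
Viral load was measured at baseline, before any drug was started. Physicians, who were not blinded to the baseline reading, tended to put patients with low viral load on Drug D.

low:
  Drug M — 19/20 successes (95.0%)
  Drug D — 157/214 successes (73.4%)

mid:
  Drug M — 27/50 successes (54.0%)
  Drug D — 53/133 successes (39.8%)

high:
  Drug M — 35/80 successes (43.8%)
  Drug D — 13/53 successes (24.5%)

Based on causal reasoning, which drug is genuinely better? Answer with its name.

Viral load is set before the drug has any effect — it is not caused by the drug — and it independently drives the outcome. That makes it a confounder, so the causal comparison is within viral load levels.
Within each level — low: 95.0% vs 73.4%; mid: 54.0% vs 39.8%; high: 43.8% vs 24.5% — Drug M is higher every time.

Drug M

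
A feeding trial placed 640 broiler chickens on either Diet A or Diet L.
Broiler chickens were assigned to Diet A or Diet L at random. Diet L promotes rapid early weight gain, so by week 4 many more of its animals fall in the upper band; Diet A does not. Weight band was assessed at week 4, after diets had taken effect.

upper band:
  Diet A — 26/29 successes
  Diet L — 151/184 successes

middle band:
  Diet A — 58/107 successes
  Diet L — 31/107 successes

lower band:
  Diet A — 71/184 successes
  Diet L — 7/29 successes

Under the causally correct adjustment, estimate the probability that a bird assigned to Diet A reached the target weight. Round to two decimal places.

0.48

Diet A is higher inside every week-4 weight band stratum but Diet L is higher in aggregate. Whether to stratify depends on how week-4 weight band relates to the diet.
The distribution of week-4 weight band is itself part of what the diet does — it is an intermediate outcome. Holding it fixed would remove that part of the effect; the total effect is the pooled difference.
So P(outcome | do(Diet A)) is just the pooled rate for Diet A: 155/320 = 0.484.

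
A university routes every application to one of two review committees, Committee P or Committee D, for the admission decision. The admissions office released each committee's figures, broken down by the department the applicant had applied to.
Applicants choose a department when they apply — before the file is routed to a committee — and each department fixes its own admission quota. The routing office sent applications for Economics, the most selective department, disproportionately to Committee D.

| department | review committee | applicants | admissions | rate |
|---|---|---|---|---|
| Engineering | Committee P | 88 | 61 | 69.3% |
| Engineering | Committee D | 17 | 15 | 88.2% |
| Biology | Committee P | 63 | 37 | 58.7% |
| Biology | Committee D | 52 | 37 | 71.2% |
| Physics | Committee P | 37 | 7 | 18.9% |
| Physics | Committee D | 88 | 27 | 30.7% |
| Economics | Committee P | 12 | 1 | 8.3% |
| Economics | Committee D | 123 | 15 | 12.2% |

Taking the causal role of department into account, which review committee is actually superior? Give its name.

Committee D

The stratified and pooled comparisons disagree (Committee D wins within each department; Committee P wins overall), so the answer turns on the causal role of department.
Since department is a pre-existing factor (not a product of the review committee) and it affects the outcome on its own, it is a confounder. The stratified rates, not the pooled rate, identify the causal effect.
Within each level — Engineering: 69.3% vs 88.2%; Biology: 58.7% vs 71.2%; Physics: 18.9% vs 30.7%; Economics: 8.3% vs 12.2% — Committee D is higher every time.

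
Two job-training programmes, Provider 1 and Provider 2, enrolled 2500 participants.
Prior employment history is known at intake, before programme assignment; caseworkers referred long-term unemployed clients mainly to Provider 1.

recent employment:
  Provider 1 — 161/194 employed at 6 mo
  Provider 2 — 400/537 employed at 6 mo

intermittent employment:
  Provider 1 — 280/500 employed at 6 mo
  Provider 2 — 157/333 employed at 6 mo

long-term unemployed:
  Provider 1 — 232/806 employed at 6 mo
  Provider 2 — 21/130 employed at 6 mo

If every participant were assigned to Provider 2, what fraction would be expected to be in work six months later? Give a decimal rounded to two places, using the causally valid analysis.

0.44

Here prior employment history is a common cause — it drives both which programme a case falls under and the outcome. The crude comparison mixes populations; the stratum-specific rates are the causally relevant ones.
Standardising Provider 2 to the population prior employment history mix: 0.292·400/537 + 0.333·157/333 + 0.374·21/130 = 0.435.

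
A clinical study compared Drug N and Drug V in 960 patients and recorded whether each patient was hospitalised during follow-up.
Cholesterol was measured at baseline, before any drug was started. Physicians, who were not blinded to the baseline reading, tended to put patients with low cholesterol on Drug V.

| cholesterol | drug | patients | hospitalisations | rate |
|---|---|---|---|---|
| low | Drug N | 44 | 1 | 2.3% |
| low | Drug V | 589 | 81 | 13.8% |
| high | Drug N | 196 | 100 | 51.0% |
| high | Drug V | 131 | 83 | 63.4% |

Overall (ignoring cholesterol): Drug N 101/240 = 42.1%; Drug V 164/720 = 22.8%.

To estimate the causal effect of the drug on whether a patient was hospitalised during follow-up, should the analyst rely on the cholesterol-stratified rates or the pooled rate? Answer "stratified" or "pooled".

Within every cholesterol level Drug N has the lower rate, yet pooled Drug V does — Simpson's reversal.
Cholesterol differs across drugs for reasons unrelated to any effect of the drug itself, and it separately predicts the outcome — a classic confounder. We must compare within cholesterol levels.
Within each level — low: 2.3% vs 13.8%; high: 51.0% vs 63.4% — Drug N is lower every time.

stratified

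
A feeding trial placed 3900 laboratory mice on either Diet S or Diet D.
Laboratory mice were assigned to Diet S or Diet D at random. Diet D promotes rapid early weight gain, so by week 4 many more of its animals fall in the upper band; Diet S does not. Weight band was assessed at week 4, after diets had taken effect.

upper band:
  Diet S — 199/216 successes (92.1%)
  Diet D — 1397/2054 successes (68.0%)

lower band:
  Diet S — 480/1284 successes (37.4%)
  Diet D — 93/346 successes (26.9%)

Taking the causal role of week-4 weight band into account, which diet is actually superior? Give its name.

Diet D

The week-4 weight band-specific comparison favours Diet S throughout, but the pooled figures favour Diet D. The question is whether to condition on week-4 weight band.
Week-4 weight band lies on the pathway diet → week-4 weight band → outcome, so adjusting for it blocks the indirect effect. For the total causal effect of diet, use the unadjusted pooled rates.
Pooled: Diet S 45.3% vs Diet D 62.1%; Diet D is higher overall.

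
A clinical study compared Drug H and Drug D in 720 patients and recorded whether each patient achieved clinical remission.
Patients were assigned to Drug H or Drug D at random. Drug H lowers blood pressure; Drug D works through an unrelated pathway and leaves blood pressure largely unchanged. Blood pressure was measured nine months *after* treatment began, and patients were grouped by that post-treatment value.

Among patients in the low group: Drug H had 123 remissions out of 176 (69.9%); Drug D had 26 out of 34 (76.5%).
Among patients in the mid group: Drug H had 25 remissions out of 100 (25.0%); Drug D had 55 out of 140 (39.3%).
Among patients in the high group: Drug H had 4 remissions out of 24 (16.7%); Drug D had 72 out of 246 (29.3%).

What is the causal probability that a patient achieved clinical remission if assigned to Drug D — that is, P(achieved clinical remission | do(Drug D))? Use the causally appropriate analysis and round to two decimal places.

0.36

Drug D is higher inside every blood pressure stratum but Drug H is higher in aggregate. Whether to stratify depends on how blood pressure relates to the drug.
Blood pressure is downstream of the drug. One should not condition on a consequence of treatment, so the overall rates are the right comparison.
So P(outcome | do(Drug D)) is just the pooled rate for Drug D: 153/420 = 0.364.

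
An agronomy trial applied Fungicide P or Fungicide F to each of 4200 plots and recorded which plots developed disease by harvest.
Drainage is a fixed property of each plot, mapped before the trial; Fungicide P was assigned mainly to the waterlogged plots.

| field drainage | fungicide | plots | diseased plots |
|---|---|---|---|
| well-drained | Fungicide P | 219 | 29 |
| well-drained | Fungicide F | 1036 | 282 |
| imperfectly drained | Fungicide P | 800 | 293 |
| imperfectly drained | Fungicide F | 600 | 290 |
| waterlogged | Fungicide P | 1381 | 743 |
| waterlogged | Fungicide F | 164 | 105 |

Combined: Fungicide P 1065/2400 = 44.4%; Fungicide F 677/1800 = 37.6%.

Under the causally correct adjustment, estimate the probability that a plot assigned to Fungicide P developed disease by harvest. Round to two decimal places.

0.36

The stratified and pooled comparisons disagree (Fungicide P wins within each field drainage; Fungicide F wins overall), so the answer turns on the causal role of field drainage.
Field drainage differs across fungicides for reasons unrelated to any effect of the fungicide itself, and it separately predicts the outcome — a classic confounder. We must compare within field drainage levels.
Standardising Fungicide P to the population field drainage mix: 0.299·29/219 + 0.333·293/800 + 0.368·743/1381 = 0.360.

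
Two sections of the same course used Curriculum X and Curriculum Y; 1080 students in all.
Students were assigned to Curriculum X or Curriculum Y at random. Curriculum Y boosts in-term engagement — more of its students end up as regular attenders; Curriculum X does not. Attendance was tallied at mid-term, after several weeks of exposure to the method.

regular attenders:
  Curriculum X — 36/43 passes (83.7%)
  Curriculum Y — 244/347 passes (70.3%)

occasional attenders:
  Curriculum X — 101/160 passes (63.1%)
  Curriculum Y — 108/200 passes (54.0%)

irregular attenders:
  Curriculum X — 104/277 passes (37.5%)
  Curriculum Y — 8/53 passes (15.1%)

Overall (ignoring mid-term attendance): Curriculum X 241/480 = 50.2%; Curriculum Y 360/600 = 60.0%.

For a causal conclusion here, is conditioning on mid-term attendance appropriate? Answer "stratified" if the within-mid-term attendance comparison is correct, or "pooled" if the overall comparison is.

pooled

Mid-term attendance is recorded after the teaching method and is itself shifted by it — it sits on the causal path from teaching method to outcome. Conditioning on a mediator would strip out part of the effect we want; the pooled comparison gives the total causal effect.
Pooled: Curriculum X 50.2% vs Curriculum Y 60.0%; Curriculum Y is higher overall.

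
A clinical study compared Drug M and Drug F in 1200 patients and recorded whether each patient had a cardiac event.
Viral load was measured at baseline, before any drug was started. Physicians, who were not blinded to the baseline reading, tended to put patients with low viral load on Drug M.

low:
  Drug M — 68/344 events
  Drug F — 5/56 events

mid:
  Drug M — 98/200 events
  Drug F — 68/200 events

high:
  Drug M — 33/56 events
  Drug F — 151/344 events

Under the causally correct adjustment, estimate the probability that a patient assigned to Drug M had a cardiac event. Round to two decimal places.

Viral load satisfies the back-door criterion: it is not a descendant of the drug, and it blocks the spurious path from drug to outcome. Adjusting for it (i.e., using the within-viral load rates) gives the causal effect.
Standardising Drug M to the population viral load mix: 0.333·68/344 + 0.333·98/200 + 0.333·33/56 = 0.426.

0.43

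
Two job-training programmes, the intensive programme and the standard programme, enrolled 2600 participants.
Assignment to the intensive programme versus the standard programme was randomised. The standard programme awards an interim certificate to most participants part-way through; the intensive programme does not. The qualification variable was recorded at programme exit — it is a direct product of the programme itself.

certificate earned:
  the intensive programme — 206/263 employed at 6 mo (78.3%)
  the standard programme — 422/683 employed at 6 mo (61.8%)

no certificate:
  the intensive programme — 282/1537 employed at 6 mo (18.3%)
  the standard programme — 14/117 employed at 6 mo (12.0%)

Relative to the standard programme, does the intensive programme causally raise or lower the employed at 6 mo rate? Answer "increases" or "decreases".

the intensive programme is higher inside every qualification attained during the programme stratum but the standard programme is higher in aggregate. Whether to stratify depends on how qualification attained during the programme relates to the programme.
Qualification attained during the programme lies on the pathway programme → qualification attained during the programme → outcome, so adjusting for it blocks the indirect effect. For the total causal effect of programme, use the unadjusted pooled rates.
Pooled: the intensive programme 27.1% vs the standard programme 54.5%; the standard programme is higher overall.

decreases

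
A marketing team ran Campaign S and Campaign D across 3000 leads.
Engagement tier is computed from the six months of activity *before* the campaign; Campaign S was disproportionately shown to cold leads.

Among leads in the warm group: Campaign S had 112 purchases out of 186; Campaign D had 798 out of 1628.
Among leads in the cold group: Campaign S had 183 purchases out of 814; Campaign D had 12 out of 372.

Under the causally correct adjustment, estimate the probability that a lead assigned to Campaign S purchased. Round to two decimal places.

0.45

The engagement tier-specific comparison favours Campaign S throughout, but the pooled figures favour Campaign D. The question is whether to condition on engagement tier.
Nothing the campaign does changes engagement tier; the imbalance is an allocation artefact. With engagement tier also predicting the outcome, the pooled figure is confounded, and the within-stratum comparison is the causal one.
Standardising Campaign S to the population engagement tier mix: 0.605·112/186 + 0.395·183/814 = 0.453.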